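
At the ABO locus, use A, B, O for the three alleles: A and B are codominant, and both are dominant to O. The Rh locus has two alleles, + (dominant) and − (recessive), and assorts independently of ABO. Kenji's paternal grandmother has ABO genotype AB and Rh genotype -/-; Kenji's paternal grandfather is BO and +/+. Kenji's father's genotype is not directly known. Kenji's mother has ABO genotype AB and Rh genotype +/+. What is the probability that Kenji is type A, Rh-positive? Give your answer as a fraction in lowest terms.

1/4

Kenji's father's ABO genotype from AB × BO: 1/4 AB, 1/4 AO, 1/4 BB, 1/4 BO.
Crossing each possibility with the mother AB and summing P(type A): 1/4·1/4 + 1/4·1/2 + 1/4·0 + 1/4·1/4 = 1/4.
Similarly for Rh via the father's Rh distribution: P(Rh+) = 1.
Independent loci: 1/4 × 1 = 1/4.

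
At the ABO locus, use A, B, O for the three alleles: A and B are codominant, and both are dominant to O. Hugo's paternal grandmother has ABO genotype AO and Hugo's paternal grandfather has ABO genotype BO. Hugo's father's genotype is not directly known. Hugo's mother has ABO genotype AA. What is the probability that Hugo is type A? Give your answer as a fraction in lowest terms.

Hugo's father's ABO genotype from AO × BO: 1/4 AB, 1/4 AO, 1/4 BO, 1/4 OO.
Crossing each possibility with the mother AA and summing P(type A): 1/4·1/2 + 1/4·1 + 1/4·1/2 + 1/4·1 = 3/4.

3/4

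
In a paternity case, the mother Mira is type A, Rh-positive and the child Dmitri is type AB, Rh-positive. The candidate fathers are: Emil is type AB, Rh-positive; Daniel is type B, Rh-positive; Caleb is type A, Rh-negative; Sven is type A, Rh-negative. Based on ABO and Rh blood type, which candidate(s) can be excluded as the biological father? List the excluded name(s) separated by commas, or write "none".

Caleb, Sven

A candidate is excluded only if no genotype consistent with his phenotype could produce a type AB, Rh-positive child with a type A, Rh-positive mother.
Caleb (type A, Rh-): no genotype consistent with that phenotype can produce a type-AB Rh+ child with a type-A mother.
Sven (type A, Rh-): no genotype consistent with that phenotype can produce a type-AB Rh+ child with a type-A mother.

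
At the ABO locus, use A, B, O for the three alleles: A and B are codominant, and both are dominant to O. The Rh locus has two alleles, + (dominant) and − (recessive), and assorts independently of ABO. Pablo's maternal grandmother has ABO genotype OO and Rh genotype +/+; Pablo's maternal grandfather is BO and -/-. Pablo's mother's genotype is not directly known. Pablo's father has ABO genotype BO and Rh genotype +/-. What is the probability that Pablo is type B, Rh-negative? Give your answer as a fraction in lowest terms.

Pablo's mother's ABO genotype from OO × BO: 1/2 BO, 1/2 OO.
Crossing each possibility with the father BO and summing P(type B): 1/2·3/4 + 1/2·1/2 = 5/8.
Similarly for Rh via the mother's Rh distribution: P(Rh-) = 1/4.
Independent loci: 5/8 × 1/4 = 5/32.

5/32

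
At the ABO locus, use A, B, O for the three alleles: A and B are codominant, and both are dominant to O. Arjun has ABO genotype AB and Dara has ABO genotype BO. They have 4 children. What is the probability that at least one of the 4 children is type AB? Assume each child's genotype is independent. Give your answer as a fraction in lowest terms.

ABO cross AB × BO → 1/4 A, 1/2 B, 1/4 AB.
So P(type AB) = 1/4 per child.
P(none) = (3/4)^4 = 81/256; P(at least one) = 1 − 81/256 = 175/256.

175/256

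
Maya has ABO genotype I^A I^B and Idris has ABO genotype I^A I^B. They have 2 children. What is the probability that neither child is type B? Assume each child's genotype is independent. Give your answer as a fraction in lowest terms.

ABO cross I^A I^B × I^A I^B → 1/4 A, 1/4 B, 1/2 AB.
So P(type B) = 1/4 per child.
P(not type B) = 3/4 for one child; (3/4)^2 = 9/16.

9/16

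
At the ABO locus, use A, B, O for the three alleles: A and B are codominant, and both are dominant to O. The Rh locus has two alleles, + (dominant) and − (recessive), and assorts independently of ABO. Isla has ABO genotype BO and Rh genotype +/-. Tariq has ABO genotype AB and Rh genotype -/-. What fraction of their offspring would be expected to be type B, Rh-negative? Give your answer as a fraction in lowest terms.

1/4

ABO cross BO × AB → offspring phenotypes: 1/4 A, 1/2 B, 1/4 AB.
Rh cross +/- × -/- → 1/2 Rh+, 1/2 Rh-.
Independent loci: P(type B, Rh-negative) = 1/2 × 1/2 = 1/4.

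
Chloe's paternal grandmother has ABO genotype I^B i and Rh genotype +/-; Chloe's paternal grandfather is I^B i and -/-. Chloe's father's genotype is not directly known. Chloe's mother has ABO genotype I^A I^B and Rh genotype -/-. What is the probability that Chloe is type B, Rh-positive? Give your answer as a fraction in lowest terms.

1/8

Chloe's father's ABO genotype from I^B i × I^B i: 1/4 I^B I^B, 1/2 I^B i, 1/4 i i.
Crossing each possibility with the mother I^A I^B and summing P(type B): 1/4·1/2 + 1/2·1/2 + 1/4·1/2 = 1/2.
Similarly for Rh via the father's Rh distribution: P(Rh+) = 1/4.
Independent loci: 1/2 × 1/4 = 1/8.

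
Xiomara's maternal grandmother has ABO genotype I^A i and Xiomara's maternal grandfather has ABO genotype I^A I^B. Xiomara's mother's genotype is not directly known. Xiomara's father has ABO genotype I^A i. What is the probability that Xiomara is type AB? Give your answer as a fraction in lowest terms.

1/8

Xiomara's mother's ABO genotype from I^A i × I^A I^B: 1/4 I^A I^A, 1/4 I^A I^B, 1/4 I^A i, 1/4 I^B i.
Crossing each possibility with the father I^A i and summing P(type AB): 1/4·0 + 1/4·1/4 + 1/4·0 + 1/4·1/4 = 1/8.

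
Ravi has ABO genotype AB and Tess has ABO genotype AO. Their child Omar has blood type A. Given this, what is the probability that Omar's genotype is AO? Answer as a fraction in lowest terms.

Cross AB × AO → 1/4 AA, 1/4 AB, 1/4 AO, 1/4 BO.
Type-A genotypes among offspring: AA (1/4), AO (1/4); total 1/2.
P(AO | type A) = (1/4) / (1/2) = 1/2.

1/2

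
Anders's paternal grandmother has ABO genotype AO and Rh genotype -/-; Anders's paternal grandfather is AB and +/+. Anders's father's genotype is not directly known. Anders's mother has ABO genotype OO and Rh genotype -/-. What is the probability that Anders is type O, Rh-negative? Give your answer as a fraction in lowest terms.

1/8

Anders's father's ABO genotype from AO × AB: 1/4 AA, 1/4 AB, 1/4 AO, 1/4 BO.
Crossing each possibility with the mother OO and summing P(type O): 1/4·0 + 1/4·0 + 1/4·1/2 + 1/4·1/2 = 1/4.
Similarly for Rh via the father's Rh distribution: P(Rh-) = 1/2.
Independent loci: 1/4 × 1/2 = 1/8.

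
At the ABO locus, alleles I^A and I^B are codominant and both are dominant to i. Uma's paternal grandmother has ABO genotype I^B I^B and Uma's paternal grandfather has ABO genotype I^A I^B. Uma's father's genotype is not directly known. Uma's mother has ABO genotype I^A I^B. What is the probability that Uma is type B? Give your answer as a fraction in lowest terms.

Uma's father's ABO genotype from I^B I^B × I^A I^B: 1/2 I^A I^B, 1/2 I^B I^B.
Crossing each possibility with the mother I^A I^B and summing P(type B): 1/2·1/4 + 1/2·1/2 = 3/8.

3/8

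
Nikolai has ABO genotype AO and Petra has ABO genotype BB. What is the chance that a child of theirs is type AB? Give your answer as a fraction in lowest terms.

ABO cross AO × BB → offspring phenotypes: 1/2 B, 1/2 AB.
So P(type AB) = 1/2.

1/2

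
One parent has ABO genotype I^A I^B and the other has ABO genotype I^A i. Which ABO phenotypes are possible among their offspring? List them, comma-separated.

A, B, AB

Gametes from I^A I^B × I^A i give offspring ABO genotypes I^A I^A, I^A I^B, I^A i, I^B i, i.e. phenotypes A, B, AB.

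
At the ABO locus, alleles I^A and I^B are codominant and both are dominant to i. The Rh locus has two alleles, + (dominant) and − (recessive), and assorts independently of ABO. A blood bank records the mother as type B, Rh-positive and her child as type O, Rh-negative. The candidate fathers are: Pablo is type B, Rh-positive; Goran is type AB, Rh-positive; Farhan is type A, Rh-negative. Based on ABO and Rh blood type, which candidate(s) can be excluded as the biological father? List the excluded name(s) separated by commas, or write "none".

A candidate is excluded only if no genotype consistent with his phenotype could produce a type O, Rh-negative child with a type B, Rh-positive mother.
Goran (type AB, Rh+): no genotype consistent with that phenotype can produce a type-O Rh- child with a type-B mother.

Goran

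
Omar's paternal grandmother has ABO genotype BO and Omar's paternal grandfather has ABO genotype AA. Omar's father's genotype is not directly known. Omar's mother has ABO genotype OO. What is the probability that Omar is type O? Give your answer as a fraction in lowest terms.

Omar's father's ABO genotype from BO × AA: 1/2 AB, 1/2 AO.
Crossing each possibility with the mother OO and summing P(type O): 1/2·0 + 1/2·1/2 = 1/4.

1/4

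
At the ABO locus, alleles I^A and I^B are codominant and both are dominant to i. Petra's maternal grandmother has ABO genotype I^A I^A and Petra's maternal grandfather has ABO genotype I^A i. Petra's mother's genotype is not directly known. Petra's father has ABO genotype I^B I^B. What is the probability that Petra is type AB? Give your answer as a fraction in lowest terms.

Petra's mother's ABO genotype from I^A I^A × I^A i: 1/2 I^A I^A, 1/2 I^A i.
Crossing each possibility with the father I^B I^B and summing P(type AB): 1/2·1 + 1/2·1/2 = 3/4.

3/4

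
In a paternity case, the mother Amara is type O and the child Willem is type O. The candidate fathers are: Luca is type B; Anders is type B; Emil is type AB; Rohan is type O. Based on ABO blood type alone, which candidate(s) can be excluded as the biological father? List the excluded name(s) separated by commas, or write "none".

Emil

A candidate is excluded only if no genotype consistent with his phenotype could produce a type O child with a type O mother.
Emil (type AB): no genotype consistent with that phenotype can produce a type-O child with a type-O mother.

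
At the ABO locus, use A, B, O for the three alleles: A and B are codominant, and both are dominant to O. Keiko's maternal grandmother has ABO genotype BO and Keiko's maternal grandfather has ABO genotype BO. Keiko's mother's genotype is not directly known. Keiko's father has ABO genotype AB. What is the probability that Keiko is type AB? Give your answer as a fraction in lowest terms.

Keiko's mother's ABO genotype from BO × BO: 1/4 BB, 1/2 BO, 1/4 OO.
Crossing each possibility with the father AB and summing P(type AB): 1/4·1/2 + 1/2·1/4 + 1/4·0 = 1/4.

1/4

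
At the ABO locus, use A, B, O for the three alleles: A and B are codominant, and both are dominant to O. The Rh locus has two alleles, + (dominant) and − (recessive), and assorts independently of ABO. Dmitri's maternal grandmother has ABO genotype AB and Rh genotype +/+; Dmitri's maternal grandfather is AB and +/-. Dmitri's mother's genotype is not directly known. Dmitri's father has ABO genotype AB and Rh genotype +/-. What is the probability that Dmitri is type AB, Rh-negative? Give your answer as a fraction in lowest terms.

1/16

Dmitri's mother's ABO genotype from AB × AB: 1/4 AA, 1/2 AB, 1/4 BB.
Crossing each possibility with the father AB and summing P(type AB): 1/4·1/2 + 1/2·1/2 + 1/4·1/2 = 1/2.
Similarly for Rh via the mother's Rh distribution: P(Rh-) = 1/8.
Independent loci: 1/2 × 1/8 = 1/16.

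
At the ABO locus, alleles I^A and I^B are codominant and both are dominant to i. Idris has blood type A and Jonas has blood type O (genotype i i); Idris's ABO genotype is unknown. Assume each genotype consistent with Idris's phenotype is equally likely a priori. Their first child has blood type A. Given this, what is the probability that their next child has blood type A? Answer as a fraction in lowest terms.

Possible genotypes: Idris ∈ {I^A I^A, I^A i}; Jonas ∈ {i i}.
Weight each parental genotype pair by prior × P(type-A child):
  I^A I^A × i i: posterior weight 2/3; P(next child type A) = 1.
  I^A i × i i: posterior weight 1/3; P(next child type A) = 1/2.
Weighted sum = 5/6.

5/6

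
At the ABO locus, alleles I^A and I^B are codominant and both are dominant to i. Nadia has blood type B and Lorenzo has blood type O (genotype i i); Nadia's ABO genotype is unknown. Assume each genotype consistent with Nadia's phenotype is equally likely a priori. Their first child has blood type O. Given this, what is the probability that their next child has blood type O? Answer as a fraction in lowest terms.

1/2

Possible genotypes: Nadia ∈ {I^B I^B, I^B i}; Lorenzo ∈ {i i}.
Weight each parental genotype pair by prior × P(type-O child):
  I^B i × i i: posterior weight 1; P(next child type O) = 1/2.
Weighted sum = 1/2.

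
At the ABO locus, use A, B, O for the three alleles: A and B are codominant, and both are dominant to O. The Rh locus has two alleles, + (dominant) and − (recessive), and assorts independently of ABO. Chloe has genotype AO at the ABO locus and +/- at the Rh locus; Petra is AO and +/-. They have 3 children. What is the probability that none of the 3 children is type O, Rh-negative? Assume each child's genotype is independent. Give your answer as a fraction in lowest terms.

ABO cross AO × AO → 1/4 O, 3/4 A.
Rh cross +/- × +/- → 3/4 Rh+, 1/4 Rh-; so P(type O, Rh-negative) = 1/4 × 1/4 = 1/16 per child.
P(not type O, Rh-negative) = 15/16 for one child; (15/16)^3 = 3375/4096.

3375/4096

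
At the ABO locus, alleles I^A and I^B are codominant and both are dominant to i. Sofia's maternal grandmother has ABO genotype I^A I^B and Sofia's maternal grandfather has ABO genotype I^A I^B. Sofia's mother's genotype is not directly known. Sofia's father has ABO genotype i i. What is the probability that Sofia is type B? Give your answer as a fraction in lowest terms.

1/2

Sofia's mother's ABO genotype from I^A I^B × I^A I^B: 1/4 I^A I^A, 1/2 I^A I^B, 1/4 I^B I^B.
Crossing each possibility with the father i i and summing P(type B): 1/4·0 + 1/2·1/2 + 1/4·1 = 1/2.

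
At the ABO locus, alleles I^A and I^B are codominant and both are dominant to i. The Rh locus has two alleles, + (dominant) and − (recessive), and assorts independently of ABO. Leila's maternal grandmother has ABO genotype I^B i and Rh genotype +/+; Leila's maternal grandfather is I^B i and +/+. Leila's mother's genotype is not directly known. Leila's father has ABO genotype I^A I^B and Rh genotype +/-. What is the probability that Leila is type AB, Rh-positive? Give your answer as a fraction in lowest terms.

1/4

Leila's mother's ABO genotype from I^B i × I^B i: 1/4 I^B I^B, 1/2 I^B i, 1/4 i i.
Crossing each possibility with the father I^A I^B and summing P(type AB): 1/4·1/2 + 1/2·1/4 + 1/4·0 = 1/4.
Similarly for Rh via the mother's Rh distribution: P(Rh+) = 1.
Independent loci: 1/4 × 1 = 1/4.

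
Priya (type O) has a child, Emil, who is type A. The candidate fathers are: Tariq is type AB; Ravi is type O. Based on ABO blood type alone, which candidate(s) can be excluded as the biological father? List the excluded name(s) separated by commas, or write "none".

Ravi

A candidate is excluded only if no genotype consistent with his phenotype could produce a type A child with a type O mother.
Ravi (type O): no genotype consistent with that phenotype can produce a type-A child with a type-O mother.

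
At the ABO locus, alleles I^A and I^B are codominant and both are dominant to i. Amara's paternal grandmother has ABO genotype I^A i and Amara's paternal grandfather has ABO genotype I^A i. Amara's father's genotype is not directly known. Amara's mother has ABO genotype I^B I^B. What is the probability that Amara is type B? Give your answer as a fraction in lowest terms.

1/2

Amara's father's ABO genotype from I^A i × I^A i: 1/4 I^A I^A, 1/2 I^A i, 1/4 i i.
Crossing each possibility with the mother I^B I^B and summing P(type B): 1/4·0 + 1/2·1/2 + 1/4·1 = 1/2.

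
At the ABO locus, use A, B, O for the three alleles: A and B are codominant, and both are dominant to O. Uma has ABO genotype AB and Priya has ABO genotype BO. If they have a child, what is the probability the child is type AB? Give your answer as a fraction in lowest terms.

1/4

ABO cross AB × BO → offspring phenotypes: 1/4 A, 1/2 B, 1/4 AB.
So P(type AB) = 1/4.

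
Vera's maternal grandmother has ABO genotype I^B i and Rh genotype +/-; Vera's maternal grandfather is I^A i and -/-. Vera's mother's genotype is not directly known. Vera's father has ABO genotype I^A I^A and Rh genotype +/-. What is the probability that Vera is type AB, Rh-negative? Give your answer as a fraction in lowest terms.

Vera's mother's ABO genotype from I^B i × I^A i: 1/4 I^A I^B, 1/4 I^A i, 1/4 I^B i, 1/4 i i.
Crossing each possibility with the father I^A I^A and summing P(type AB): 1/4·1/2 + 1/4·0 + 1/4·1/2 + 1/4·0 = 1/4.
Similarly for Rh via the mother's Rh distribution: P(Rh-) = 3/8.
Independent loci: 1/4 × 3/8 = 3/32.

3/32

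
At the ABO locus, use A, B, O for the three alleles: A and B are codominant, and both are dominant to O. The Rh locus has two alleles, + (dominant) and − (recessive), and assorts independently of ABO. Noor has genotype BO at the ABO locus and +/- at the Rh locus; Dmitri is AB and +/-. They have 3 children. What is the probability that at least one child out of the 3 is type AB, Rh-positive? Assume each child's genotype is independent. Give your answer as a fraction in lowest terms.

1899/4096

ABO cross BO × AB → 1/4 A, 1/2 B, 1/4 AB.
Rh cross +/- × +/- → 3/4 Rh+, 1/4 Rh-; so P(type AB, Rh-positive) = 1/4 × 3/4 = 3/16 per child.
P(none) = (13/16)^3 = 2197/4096; P(at least one) = 1 − 2197/4096 = 1899/4096.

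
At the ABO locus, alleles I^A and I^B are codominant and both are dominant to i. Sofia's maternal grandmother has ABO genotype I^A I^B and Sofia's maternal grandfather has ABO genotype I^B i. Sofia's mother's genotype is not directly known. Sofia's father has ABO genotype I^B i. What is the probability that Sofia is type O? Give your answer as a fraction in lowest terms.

1/8

Sofia's mother's ABO genotype from I^A I^B × I^B i: 1/4 I^A I^B, 1/4 I^A i, 1/4 I^B I^B, 1/4 I^B i.
Crossing each possibility with the father I^B i and summing P(type O): 1/4·0 + 1/4·1/4 + 1/4·0 + 1/4·1/4 = 1/8.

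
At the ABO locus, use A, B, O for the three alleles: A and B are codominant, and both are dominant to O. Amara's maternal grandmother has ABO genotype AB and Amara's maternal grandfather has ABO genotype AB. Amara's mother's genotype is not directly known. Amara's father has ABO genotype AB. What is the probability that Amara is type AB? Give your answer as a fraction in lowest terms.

Amara's mother's ABO genotype from AB × AB: 1/4 AA, 1/2 AB, 1/4 BB.
Crossing each possibility with the father AB and summing P(type AB): 1/4·1/2 + 1/2·1/2 + 1/4·1/2 = 1/2.

1/2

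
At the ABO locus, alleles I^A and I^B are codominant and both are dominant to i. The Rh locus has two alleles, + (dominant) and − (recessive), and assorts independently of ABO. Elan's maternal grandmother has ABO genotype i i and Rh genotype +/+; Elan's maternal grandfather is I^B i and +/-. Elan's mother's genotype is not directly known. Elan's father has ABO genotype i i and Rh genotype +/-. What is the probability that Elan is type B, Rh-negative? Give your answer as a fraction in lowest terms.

1/32

Elan's mother's ABO genotype from i i × I^B i: 1/2 I^B i, 1/2 i i.
Crossing each possibility with the father i i and summing P(type B): 1/2·1/2 + 1/2·0 = 1/4.
Similarly for Rh via the mother's Rh distribution: P(Rh-) = 1/8.
Independent loci: 1/4 × 1/8 = 1/32.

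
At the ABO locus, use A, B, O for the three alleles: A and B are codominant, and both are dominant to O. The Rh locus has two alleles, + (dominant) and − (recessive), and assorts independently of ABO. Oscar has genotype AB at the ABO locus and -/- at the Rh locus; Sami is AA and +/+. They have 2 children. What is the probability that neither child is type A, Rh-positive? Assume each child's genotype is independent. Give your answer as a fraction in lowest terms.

1/4

ABO cross AB × AA → 1/2 A, 1/2 AB.
Rh cross -/- × +/+ → 1 Rh+; so P(type A, Rh-positive) = 1/2 × 1 = 1/2 per child.
P(not type A, Rh-positive) = 1/2 for one child; (1/2)^2 = 1/4.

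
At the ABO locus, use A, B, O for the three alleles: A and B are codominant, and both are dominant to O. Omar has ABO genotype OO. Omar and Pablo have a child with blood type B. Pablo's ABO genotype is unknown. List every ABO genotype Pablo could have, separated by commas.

AB, BB, BO

For each candidate genotype of Pablo, check whether crossing it with OO can produce every observed child phenotype.
  AA → possible child types {A} ✗
  AB → possible child types {A, B} ✓
  AO → possible child types {O, A} ✗
  BB → possible child types {B} ✓
  BO → possible child types {O, B} ✓
  OO → possible child types {O} ✗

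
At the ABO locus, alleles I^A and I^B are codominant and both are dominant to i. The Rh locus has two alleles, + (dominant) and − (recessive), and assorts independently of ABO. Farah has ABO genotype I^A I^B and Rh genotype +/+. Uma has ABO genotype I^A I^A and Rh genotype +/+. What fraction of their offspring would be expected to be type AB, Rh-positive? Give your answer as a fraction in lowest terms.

ABO cross I^A I^B × I^A I^A → offspring phenotypes: 1/2 A, 1/2 AB.
Rh cross +/+ × +/+ → 1 Rh+.
Independent loci: P(type AB, Rh-positive) = 1/2 × 1 = 1/2.

1/2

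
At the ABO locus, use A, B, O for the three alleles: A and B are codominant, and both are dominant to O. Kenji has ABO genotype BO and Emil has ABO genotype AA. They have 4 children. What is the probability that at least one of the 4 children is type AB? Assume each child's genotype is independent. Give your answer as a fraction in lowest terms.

ABO cross BO × AA → 1/2 A, 1/2 AB.
So P(type AB) = 1/2 per child.
P(none) = (1/2)^4 = 1/16; P(at least one) = 1 − 1/16 = 15/16.

15/16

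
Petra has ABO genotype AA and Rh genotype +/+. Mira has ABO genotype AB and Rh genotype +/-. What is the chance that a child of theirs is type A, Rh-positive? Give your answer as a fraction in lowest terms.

1/2

ABO cross AA × AB → offspring phenotypes: 1/2 A, 1/2 AB.
Rh cross +/+ × +/- → 1 Rh+.
Independent loci: P(type A, Rh-positive) = 1/2 × 1 = 1/2.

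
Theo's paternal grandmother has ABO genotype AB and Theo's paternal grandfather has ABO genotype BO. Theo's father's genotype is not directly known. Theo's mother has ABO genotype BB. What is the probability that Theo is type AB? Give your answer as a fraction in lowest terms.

Theo's father's ABO genotype from AB × BO: 1/4 AB, 1/4 AO, 1/4 BB, 1/4 BO.
Crossing each possibility with the mother BB and summing P(type AB): 1/4·1/2 + 1/4·1/2 + 1/4·0 + 1/4·0 = 1/4.

1/4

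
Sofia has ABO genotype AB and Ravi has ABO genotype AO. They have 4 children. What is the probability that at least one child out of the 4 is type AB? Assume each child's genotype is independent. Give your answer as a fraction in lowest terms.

175/256

ABO cross AB × AO → 1/2 A, 1/4 B, 1/4 AB.
So P(type AB) = 1/4 per child.
P(none) = (3/4)^4 = 81/256; P(at least one) = 1 − 81/256 = 175/256.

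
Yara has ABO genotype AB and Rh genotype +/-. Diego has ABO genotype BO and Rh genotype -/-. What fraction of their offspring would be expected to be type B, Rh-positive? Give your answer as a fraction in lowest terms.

1/4

ABO cross AB × BO → offspring phenotypes: 1/4 A, 1/2 B, 1/4 AB.
Rh cross +/- × -/- → 1/2 Rh+, 1/2 Rh-.
Independent loci: P(type B, Rh-positive) = 1/2 × 1/2 = 1/4.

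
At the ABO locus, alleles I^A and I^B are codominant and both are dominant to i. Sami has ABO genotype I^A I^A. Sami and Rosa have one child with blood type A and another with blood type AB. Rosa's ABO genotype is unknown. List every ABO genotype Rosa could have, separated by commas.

I^A I^B, I^B i

For each candidate genotype of Rosa, check whether crossing it with I^A I^A can produce every observed child phenotype.
  I^A I^A → possible child types {A} ✗
  I^A I^B → possible child types {A, AB} ✓
  I^A i → possible child types {A} ✗
  I^B I^B → possible child types {AB} ✗
  I^B i → possible child types {A, AB} ✓
  i i → possible child types {A} ✗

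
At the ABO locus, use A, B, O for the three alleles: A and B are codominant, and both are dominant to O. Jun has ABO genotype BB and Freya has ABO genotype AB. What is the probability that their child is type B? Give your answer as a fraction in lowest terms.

1/2

ABO cross BB × AB → offspring phenotypes: 1/2 B, 1/2 AB.
So P(type B) = 1/2.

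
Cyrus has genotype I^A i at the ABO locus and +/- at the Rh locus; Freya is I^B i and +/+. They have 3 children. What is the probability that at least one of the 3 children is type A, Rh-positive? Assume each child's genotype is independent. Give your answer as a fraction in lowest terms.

ABO cross I^A i × I^B i → 1/4 O, 1/4 A, 1/4 B, 1/4 AB.
Rh cross +/- × +/+ → 1 Rh+; so P(type A, Rh-positive) = 1/4 × 1 = 1/4 per child.
P(none) = (3/4)^3 = 27/64; P(at least one) = 1 − 27/64 = 37/64.

37/64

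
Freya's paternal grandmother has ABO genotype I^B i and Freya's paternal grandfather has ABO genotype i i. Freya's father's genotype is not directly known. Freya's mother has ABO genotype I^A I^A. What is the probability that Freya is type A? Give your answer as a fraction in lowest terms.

Freya's father's ABO genotype from I^B i × i i: 1/2 I^B i, 1/2 i i.
Crossing each possibility with the mother I^A I^A and summing P(type A): 1/2·1/2 + 1/2·1 = 3/4.

3/4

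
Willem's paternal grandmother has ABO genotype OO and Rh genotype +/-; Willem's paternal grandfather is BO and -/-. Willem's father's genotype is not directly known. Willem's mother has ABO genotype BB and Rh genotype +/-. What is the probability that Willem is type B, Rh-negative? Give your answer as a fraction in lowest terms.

3/8

Willem's father's ABO genotype from OO × BO: 1/2 BO, 1/2 OO.
Crossing each possibility with the mother BB and summing P(type B): 1/2·1 + 1/2·1 = 1.
Similarly for Rh via the father's Rh distribution: P(Rh-) = 3/8.
Independent loci: 1 × 3/8 = 3/8.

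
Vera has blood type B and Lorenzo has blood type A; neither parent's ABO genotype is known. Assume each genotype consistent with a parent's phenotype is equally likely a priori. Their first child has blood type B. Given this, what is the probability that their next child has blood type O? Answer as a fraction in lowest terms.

Possible genotypes: Vera ∈ {BB, BO}; Lorenzo ∈ {AA, AO}.
Weight each parental genotype pair by prior × P(type-B child):
  BB × AO: posterior weight 2/3; P(next child type O) = 0.
  BO × AO: posterior weight 1/3; P(next child type O) = 1/4.
Weighted sum = 1/12.

1/12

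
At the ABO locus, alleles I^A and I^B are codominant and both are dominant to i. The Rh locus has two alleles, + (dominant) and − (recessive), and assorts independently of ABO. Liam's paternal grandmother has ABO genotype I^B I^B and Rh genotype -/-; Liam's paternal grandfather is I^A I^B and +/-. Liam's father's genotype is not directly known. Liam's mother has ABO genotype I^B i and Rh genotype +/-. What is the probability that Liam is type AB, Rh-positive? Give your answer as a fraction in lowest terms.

Liam's father's ABO genotype from I^B I^B × I^A I^B: 1/2 I^A I^B, 1/2 I^B I^B.
Crossing each possibility with the mother I^B i and summing P(type AB): 1/2·1/4 + 1/2·0 = 1/8.
Similarly for Rh via the father's Rh distribution: P(Rh+) = 5/8.
Independent loci: 1/8 × 5/8 = 5/64.

5/64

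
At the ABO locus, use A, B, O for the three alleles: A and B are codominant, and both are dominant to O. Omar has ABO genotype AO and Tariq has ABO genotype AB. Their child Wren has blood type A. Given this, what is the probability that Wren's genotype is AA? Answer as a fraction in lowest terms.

1/2

Cross AO × AB → 1/4 AA, 1/4 AB, 1/4 AO, 1/4 BO.
Type-A genotypes among offspring: AA (1/4), AO (1/4); total 1/2.
P(AA | type A) = (1/4) / (1/2) = 1/2.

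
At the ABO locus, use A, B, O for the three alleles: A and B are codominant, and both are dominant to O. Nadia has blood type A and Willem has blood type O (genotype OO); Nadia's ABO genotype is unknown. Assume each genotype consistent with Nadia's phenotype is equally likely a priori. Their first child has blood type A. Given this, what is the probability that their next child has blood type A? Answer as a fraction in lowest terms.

5/6

Possible genotypes: Nadia ∈ {AA, AO}; Willem ∈ {OO}.
Weight each parental genotype pair by prior × P(type-A child):
  AA × OO: posterior weight 2/3; P(next child type A) = 1.
  AO × OO: posterior weight 1/3; P(next child type A) = 1/2.
Weighted sum = 5/6.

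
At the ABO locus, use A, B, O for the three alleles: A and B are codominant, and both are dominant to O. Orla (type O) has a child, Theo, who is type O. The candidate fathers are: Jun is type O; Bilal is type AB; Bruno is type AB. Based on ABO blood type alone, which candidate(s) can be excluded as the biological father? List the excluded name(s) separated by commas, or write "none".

Bilal, Bruno

A candidate is excluded only if no genotype consistent with his phenotype could produce a type O child with a type O mother.
Bilal (type AB): no genotype consistent with that phenotype can produce a type-O child with a type-O mother.
Bruno (type AB): no genotype consistent with that phenotype can produce a type-O child with a type-O mother.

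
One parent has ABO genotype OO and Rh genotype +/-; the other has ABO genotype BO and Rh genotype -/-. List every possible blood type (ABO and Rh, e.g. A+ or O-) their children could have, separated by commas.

Gametes from OO × BO give offspring ABO genotypes BO, OO, i.e. phenotypes O, B.
Rh cross +/- × -/- → phenotypes Rh+, Rh-.
Combining independently: O+, O-, B+, B-.

O+, O-, B+, B-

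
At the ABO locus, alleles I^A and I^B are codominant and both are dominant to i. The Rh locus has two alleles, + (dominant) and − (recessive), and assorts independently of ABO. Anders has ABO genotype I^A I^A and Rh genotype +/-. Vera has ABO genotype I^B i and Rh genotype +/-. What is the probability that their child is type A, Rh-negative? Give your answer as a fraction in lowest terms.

ABO cross I^A I^A × I^B i → offspring phenotypes: 1/2 A, 1/2 AB.
Rh cross +/- × +/- → 3/4 Rh+, 1/4 Rh-.
Independent loci: P(type A, Rh-negative) = 1/2 × 1/4 = 1/8.

1/8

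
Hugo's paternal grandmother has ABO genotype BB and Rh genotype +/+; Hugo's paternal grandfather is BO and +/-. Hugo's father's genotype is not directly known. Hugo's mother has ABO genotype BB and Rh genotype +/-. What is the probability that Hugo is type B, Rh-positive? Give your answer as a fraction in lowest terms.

7/8

Hugo's father's ABO genotype from BB × BO: 1/2 BB, 1/2 BO.
Crossing each possibility with the mother BB and summing P(type B): 1/2·1 + 1/2·1 = 1.
Similarly for Rh via the father's Rh distribution: P(Rh+) = 7/8.
Independent loci: 1 × 7/8 = 7/8.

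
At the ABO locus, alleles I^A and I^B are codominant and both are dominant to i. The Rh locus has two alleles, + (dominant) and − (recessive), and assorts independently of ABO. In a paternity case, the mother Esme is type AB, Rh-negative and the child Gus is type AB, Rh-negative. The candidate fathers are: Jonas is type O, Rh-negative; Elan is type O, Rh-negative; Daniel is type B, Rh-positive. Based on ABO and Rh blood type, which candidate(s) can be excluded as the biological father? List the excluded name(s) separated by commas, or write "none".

Jonas, Elan

A candidate is excluded only if no genotype consistent with his phenotype could produce a type AB, Rh-negative child with a type AB, Rh-negative mother.
Jonas (type O, Rh-): no genotype consistent with that phenotype can produce a type-AB Rh- child with a type-AB mother.
Elan (type O, Rh-): no genotype consistent with that phenotype can produce a type-AB Rh- child with a type-AB mother.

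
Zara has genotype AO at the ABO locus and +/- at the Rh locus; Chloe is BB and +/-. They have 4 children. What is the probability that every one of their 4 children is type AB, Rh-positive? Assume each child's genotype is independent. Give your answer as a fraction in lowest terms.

ABO cross AO × BB → 1/2 B, 1/2 AB.
Rh cross +/- × +/- → 3/4 Rh+, 1/4 Rh-; so P(type AB, Rh-positive) = 1/2 × 3/4 = 3/8 per child.
All 4 independent: (3/8)^4 = 81/4096.

81/4096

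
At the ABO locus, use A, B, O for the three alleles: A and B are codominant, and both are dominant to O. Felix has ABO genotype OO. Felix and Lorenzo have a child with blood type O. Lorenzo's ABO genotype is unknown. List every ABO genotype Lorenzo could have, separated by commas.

AO, BO, OO

For each candidate genotype of Lorenzo, check whether crossing it with OO can produce every observed child phenotype.
  AA → possible child types {A} ✗
  AB → possible child types {A, B} ✗
  AO → possible child types {O, A} ✓
  BB → possible child types {B} ✗
  BO → possible child types {O, B} ✓
  OO → possible child types {O} ✓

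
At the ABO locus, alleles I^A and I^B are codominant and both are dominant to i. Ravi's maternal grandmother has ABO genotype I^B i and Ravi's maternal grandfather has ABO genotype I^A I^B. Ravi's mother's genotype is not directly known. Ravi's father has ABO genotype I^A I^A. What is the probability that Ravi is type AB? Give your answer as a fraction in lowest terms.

1/2

Ravi's mother's ABO genotype from I^B i × I^A I^B: 1/4 I^A I^B, 1/4 I^A i, 1/4 I^B I^B, 1/4 I^B i.
Crossing each possibility with the father I^A I^A and summing P(type AB): 1/4·1/2 + 1/4·0 + 1/4·1 + 1/4·1/2 = 1/2.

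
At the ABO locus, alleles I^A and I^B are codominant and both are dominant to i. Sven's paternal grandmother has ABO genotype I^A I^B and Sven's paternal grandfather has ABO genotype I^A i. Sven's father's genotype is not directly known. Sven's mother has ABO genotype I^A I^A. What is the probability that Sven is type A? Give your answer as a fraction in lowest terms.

3/4

Sven's father's ABO genotype from I^A I^B × I^A i: 1/4 I^A I^A, 1/4 I^A I^B, 1/4 I^A i, 1/4 I^B i.
Crossing each possibility with the mother I^A I^A and summing P(type A): 1/4·1 + 1/4·1/2 + 1/4·1 + 1/4·1/2 = 3/4.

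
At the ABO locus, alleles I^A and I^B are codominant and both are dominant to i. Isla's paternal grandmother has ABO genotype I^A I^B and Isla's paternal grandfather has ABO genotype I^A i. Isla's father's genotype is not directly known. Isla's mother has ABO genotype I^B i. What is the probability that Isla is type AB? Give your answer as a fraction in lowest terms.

Isla's father's ABO genotype from I^A I^B × I^A i: 1/4 I^A I^A, 1/4 I^A I^B, 1/4 I^A i, 1/4 I^B i.
Crossing each possibility with the mother I^B i and summing P(type AB): 1/4·1/2 + 1/4·1/4 + 1/4·1/4 + 1/4·0 = 1/4.

1/4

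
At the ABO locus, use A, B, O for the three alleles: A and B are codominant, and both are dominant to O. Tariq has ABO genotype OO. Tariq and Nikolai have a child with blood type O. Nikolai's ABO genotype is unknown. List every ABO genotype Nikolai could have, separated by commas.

For each candidate genotype of Nikolai, check whether crossing it with OO can produce every observed child phenotype.
  AA → possible child types {A} ✗
  AB → possible child types {A, B} ✗
  AO → possible child types {O, A} ✓
  BB → possible child types {B} ✗
  BO → possible child types {O, B} ✓
  OO → possible child types {O} ✓

AO, BO, OO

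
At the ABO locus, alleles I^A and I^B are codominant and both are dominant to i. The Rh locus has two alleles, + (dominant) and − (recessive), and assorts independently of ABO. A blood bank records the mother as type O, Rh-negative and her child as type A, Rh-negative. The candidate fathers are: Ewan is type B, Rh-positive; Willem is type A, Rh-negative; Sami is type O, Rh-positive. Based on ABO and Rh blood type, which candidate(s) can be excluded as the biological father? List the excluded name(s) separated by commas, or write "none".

Ewan, Sami

A candidate is excluded only if no genotype consistent with his phenotype could produce a type A, Rh-negative child with a type O, Rh-negative mother.
Ewan (type B, Rh+): no genotype consistent with that phenotype can produce a type-A Rh- child with a type-O mother.
Sami (type O, Rh+): no genotype consistent with that phenotype can produce a type-A Rh- child with a type-O mother.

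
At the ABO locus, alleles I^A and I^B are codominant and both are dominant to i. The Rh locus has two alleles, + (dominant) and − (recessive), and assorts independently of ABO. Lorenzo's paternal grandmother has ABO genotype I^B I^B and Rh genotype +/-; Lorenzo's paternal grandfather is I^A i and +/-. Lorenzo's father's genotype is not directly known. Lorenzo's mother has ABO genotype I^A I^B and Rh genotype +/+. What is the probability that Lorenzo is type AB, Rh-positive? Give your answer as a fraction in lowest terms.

3/8

Lorenzo's father's ABO genotype from I^B I^B × I^A i: 1/2 I^A I^B, 1/2 I^B i.
Crossing each possibility with the mother I^A I^B and summing P(type AB): 1/2·1/2 + 1/2·1/4 = 3/8.
Similarly for Rh via the father's Rh distribution: P(Rh+) = 1.
Independent loci: 3/8 × 1 = 3/8.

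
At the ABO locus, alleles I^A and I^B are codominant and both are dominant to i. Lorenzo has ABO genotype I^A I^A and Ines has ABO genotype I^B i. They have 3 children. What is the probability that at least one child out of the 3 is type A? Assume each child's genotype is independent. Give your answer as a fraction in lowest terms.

ABO cross I^A I^A × I^B i → 1/2 A, 1/2 AB.
So P(type A) = 1/2 per child.
P(none) = (1/2)^3 = 1/8; P(at least one) = 1 − 1/8 = 7/8.

7/8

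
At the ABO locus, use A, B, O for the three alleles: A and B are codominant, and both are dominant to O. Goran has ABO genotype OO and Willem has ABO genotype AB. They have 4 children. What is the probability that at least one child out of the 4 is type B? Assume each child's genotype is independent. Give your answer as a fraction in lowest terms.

ABO cross OO × AB → 1/2 A, 1/2 B.
So P(type B) = 1/2 per child.
P(none) = (1/2)^4 = 1/16; P(at least one) = 1 − 1/16 = 15/16.

15/16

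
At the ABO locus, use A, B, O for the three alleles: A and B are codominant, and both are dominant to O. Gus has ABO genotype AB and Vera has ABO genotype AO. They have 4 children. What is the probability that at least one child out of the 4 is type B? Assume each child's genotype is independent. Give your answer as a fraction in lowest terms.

ABO cross AB × AO → 1/2 A, 1/4 B, 1/4 AB.
So P(type B) = 1/4 per child.
P(none) = (3/4)^4 = 81/256; P(at least one) = 1 − 81/256 = 175/256.

175/256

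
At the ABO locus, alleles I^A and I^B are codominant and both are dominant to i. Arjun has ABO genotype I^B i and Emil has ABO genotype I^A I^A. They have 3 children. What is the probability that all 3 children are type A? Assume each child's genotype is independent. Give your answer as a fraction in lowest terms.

ABO cross I^B i × I^A I^A → 1/2 A, 1/2 AB.
So P(type A) = 1/2 per child.
All 3 independent: (1/2)^3 = 1/8.

1/8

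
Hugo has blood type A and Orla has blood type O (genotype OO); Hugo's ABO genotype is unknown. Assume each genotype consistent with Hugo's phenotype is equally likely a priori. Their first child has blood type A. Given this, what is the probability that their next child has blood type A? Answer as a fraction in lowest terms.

5/6

Possible genotypes: Hugo ∈ {AA, AO}; Orla ∈ {OO}.
Weight each parental genotype pair by prior × P(type-A child):
  AA × OO: posterior weight 2/3; P(next child type A) = 1.
  AO × OO: posterior weight 1/3; P(next child type A) = 1/2.
Weighted sum = 5/6.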